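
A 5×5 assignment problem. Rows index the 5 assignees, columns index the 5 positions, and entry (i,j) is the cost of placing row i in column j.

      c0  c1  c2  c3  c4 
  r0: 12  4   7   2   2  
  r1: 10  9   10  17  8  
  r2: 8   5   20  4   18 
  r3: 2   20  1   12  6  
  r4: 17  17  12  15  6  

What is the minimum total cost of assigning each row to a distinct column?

Minimum assignment cost: 24

optimal assignment: row0→col3 (cost 2), row1→col0 (cost 10), row2→col1 (cost 5), row3→col2 (cost 1), row4→col4 (cost 6)
total = 2 + 10 + 5 + 1 + 6 = 24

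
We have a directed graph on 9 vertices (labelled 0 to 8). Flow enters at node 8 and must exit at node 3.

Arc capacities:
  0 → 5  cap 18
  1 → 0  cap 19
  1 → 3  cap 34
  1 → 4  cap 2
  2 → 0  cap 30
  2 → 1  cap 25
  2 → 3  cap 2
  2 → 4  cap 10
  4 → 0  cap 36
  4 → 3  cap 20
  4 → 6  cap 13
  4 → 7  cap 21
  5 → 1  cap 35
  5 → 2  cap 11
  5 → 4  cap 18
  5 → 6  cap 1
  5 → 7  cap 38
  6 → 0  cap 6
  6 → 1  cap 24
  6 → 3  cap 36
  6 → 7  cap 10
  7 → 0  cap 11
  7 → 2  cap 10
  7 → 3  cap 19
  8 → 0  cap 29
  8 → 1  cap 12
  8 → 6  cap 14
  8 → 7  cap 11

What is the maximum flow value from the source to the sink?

augment #1: 8→1→3 bottleneck 12, total now 12
augment #2: 8→6→3 bottleneck 14, total now 26
augment #3: 8→7→3 bottleneck 11, total now 37
augment #4: 8→0→5→1→3 bottleneck 18, total now 55

Maximum flow value: 55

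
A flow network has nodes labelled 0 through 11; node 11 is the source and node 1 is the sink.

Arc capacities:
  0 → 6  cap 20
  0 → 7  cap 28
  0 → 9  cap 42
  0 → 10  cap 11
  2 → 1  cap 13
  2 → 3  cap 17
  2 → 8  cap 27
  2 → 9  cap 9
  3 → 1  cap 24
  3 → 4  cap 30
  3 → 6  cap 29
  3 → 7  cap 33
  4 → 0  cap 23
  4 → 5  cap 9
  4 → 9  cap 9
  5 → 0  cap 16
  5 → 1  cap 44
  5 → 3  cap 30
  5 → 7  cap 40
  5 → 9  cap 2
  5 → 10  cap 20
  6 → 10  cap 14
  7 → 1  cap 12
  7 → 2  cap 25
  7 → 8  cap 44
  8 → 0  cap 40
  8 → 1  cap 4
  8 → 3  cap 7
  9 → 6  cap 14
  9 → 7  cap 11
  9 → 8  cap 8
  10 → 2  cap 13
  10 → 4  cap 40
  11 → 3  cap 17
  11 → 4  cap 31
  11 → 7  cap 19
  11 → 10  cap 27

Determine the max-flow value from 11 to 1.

augment #1: 11→3→1 bottleneck 17, total now 17
augment #2: 11→7→1 bottleneck 12, total now 29
augment #3: 11→4→5→1 bottleneck 9, total now 38
augment #4: 11→7→2→1 bottleneck 7, total now 45
augment #5: 11→10→2→1 bottleneck 6, total now 51
augment #6: 11→4→9→8→1 bottleneck 4, total now 55
augment #7: 11→10→2→3→1 bottleneck 7, total now 62

Maximum flow value: 62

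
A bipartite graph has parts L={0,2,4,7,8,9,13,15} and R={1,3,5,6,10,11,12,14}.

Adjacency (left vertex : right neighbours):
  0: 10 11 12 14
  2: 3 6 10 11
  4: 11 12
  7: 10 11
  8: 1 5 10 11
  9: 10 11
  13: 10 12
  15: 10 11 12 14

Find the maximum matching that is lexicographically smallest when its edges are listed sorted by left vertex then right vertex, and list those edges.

|M| = 6 (so the lex-smallest maximum matching has 6 edges)
process left vertices in ascending order; for each, take the smallest-labelled available neighbour that still permits 6 edges overall, or leave it unmatched if none does
lex-smallest matching: {0-10, 2-3, 4-11, 8-1, 13-12, 15-14}

Lex-smallest maximum matching: {(0,10), (2,3), (4,11), (8,1), (13,12), (15,14)}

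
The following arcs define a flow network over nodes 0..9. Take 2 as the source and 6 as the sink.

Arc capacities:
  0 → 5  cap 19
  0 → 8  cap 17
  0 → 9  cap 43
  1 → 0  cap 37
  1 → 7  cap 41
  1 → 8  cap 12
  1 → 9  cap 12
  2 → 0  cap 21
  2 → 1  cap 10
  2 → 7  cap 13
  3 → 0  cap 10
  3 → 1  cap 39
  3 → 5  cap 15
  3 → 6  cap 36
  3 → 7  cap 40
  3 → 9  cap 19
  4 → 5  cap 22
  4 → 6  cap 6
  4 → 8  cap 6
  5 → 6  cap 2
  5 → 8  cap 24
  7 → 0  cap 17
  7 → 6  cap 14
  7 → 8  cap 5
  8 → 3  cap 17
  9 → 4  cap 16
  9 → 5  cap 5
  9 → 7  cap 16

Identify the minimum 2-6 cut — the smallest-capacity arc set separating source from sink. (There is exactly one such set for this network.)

augment #1: 2→7→6 push 13
augment #2: 2→0→5→6 push 2
augment #3: 2→1→7→6 push 1
augment #4: 2→0→8→3→6 push 17
augment #5: 2→0→9→4→6 push 2
augment #6: 2→1→9→4→6 push 4
max flow = 39; residual-reachable set from 2 gives S-side
cut edges (S→T): {(4,6), (5,6), (7,6), (8,3)} total cap 39

Min-cut arcs: {(4,6), (5,6), (7,6), (8,3)} (total capacity 39)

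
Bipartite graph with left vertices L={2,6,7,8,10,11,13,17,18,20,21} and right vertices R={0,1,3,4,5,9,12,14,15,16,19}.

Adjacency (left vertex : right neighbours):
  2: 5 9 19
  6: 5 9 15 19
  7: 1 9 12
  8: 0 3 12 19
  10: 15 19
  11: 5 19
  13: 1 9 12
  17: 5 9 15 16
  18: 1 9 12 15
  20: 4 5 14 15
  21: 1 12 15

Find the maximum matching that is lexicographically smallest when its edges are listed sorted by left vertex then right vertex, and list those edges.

Lex-smallest maximum matching: {(2,5), (6,9), (7,1), (8,0), (10,15), (11,19), (13,12), (17,16), (20,4)}

|M| = 9 (so the lex-smallest maximum matching has 9 edges)
process left vertices in ascending order; for each, take the smallest-labelled available neighbour that still permits 9 edges overall, or leave it unmatched if none does
lex-smallest matching: {2-5, 6-9, 7-1, 8-0, 10-15, 11-19, 13-12, 17-16, 20-4}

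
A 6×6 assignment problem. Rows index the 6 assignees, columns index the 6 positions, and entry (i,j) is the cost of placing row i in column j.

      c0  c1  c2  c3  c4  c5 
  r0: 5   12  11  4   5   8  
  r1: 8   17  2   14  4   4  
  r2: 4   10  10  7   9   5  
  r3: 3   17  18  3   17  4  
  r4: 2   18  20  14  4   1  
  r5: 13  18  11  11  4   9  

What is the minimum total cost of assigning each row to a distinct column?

Minimum assignment cost: 24

optimal assignment: row0→col3 (cost 4), row1→col2 (cost 2), row2→col1 (cost 10), row3→col0 (cost 3), row4→col5 (cost 1), row5→col4 (cost 4)
total = 4 + 2 + 10 + 3 + 1 + 4 = 24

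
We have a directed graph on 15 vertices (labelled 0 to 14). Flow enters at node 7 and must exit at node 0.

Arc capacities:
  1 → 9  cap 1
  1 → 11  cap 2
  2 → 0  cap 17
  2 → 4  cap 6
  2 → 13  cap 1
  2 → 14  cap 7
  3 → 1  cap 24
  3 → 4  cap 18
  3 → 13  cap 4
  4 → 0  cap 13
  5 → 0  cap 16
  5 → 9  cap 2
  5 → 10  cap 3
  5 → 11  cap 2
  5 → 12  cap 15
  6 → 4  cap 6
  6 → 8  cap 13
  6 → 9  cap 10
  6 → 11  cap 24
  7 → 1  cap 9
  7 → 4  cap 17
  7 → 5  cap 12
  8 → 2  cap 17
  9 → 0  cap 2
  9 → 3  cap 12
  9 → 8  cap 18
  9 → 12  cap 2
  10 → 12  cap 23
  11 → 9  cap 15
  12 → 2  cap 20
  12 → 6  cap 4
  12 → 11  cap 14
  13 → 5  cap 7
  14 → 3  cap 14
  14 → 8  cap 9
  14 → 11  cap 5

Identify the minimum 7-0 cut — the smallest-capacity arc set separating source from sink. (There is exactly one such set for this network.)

Min-cut arcs: {(1,9), (1,11), (4,0), (7,5)} (total capacity 28)

augment #1: 7→4→0 push 13
augment #2: 7→5→0 push 12
augment #3: 7→1→9→0 push 1
augment #4: 7→1→11→9→0 push 1
augment #5: 7→1→11→9→8→2→0 push 1
max flow = 28; residual-reachable set from 7 gives S-side
cut edges (S→T): {(1,9), (1,11), (4,0), (7,5)} total cap 28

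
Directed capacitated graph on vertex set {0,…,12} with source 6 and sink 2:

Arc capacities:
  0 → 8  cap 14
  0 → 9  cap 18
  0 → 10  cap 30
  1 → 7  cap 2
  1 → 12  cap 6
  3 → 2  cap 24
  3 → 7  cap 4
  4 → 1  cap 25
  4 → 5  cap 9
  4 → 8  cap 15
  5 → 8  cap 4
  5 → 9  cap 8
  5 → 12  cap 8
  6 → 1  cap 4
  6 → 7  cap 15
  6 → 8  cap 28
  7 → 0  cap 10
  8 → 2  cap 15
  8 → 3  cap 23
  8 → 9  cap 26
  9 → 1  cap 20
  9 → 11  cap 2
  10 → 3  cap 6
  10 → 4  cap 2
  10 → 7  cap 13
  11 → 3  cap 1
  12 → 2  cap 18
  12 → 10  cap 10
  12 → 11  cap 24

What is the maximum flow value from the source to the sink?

Maximum flow value: 42

augment #1: 6→8→2 bottleneck 15, total now 15
augment #2: 6→1→12→2 bottleneck 4, total now 19
augment #3: 6→8→3→2 bottleneck 13, total now 32
augment #4: 6→7→0→8→3→2 bottleneck 10, total now 42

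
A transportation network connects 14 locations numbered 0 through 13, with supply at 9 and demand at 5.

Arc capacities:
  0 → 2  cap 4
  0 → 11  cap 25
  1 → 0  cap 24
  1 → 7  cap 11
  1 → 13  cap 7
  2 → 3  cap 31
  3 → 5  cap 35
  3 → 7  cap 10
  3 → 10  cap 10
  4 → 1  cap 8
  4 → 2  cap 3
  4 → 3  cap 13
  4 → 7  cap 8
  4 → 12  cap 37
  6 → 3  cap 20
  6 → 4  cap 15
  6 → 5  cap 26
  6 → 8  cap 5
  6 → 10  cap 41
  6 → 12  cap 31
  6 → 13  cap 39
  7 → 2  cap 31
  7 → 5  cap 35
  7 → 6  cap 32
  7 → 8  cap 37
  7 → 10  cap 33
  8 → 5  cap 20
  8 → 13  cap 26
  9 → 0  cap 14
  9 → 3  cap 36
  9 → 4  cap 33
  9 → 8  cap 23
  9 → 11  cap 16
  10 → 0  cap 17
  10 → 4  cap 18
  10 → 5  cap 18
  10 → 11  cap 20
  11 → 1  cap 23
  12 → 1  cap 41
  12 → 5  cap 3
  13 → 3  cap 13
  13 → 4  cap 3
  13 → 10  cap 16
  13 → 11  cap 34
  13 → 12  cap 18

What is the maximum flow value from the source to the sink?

augment #1: 9→3→5 bottleneck 35, total now 35
augment #2: 9→8→5 bottleneck 20, total now 55
augment #3: 9→3→7→5 bottleneck 1, total now 56
augment #4: 9→4→7→5 bottleneck 8, total now 64
augment #5: 9→4→12→5 bottleneck 3, total now 67
augment #6: 9→4→1→7→5 bottleneck 8, total now 75
augment #7: 9→4→3→7→5 bottleneck 9, total now 84
augment #8: 9→4→3→10→5 bottleneck 4, total now 88
augment #9: 9→8→13→10→5 bottleneck 3, total now 91
augment #10: 9→11→1→7→5 bottleneck 3, total now 94
augment #11: 9→0→2→3→10→5 bottleneck 4, total now 98
augment #12: 9→4→2→3→10→5 bottleneck 1, total now 99
augment #13: 9→11→1→13→10→5 bottleneck 6, total now 105

Maximum flow value: 105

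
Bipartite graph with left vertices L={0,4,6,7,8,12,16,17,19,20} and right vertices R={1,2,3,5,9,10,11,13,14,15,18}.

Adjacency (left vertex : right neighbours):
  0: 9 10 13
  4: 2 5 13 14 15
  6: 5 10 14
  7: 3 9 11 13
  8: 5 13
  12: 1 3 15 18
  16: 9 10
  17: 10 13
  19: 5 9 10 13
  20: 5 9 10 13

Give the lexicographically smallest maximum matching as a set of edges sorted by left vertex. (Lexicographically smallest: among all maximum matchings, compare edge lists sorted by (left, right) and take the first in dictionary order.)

Lex-smallest maximum matching: {(0,9), (4,2), (6,14), (7,3), (8,5), (12,1), (16,10), (17,13)}

|M| = 8 (so the lex-smallest maximum matching has 8 edges)
process left vertices in ascending order; for each, take the smallest-labelled available neighbour that still permits 8 edges overall, or leave it unmatched if none does
lex-smallest matching: {0-9, 4-2, 6-14, 7-3, 8-5, 12-1, 16-10, 17-13}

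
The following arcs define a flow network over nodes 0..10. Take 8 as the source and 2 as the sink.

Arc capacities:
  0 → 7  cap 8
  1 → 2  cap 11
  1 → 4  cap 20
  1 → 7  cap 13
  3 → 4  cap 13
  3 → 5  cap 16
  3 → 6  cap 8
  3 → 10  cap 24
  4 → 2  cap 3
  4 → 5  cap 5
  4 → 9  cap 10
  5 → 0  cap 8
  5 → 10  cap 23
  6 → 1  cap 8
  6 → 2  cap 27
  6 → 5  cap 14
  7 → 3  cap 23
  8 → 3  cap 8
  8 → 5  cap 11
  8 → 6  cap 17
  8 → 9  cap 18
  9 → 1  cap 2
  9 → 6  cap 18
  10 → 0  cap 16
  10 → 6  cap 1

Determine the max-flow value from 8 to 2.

Maximum flow value: 40

augment #1: 8→6→2 bottleneck 17, total now 17
augment #2: 8→3→4→2 bottleneck 3, total now 20
augment #3: 8→3→6→2 bottleneck 5, total now 25
augment #4: 8→9→1→2 bottleneck 2, total now 27
augment #5: 8→9→6→2 bottleneck 5, total now 32
augment #6: 8→9→6→1→2 bottleneck 8, total now 40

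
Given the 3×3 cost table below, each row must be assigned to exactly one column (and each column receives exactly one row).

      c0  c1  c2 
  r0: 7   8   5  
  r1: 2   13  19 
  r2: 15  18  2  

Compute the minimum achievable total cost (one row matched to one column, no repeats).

optimal assignment: row0→col1 (cost 8), row1→col0 (cost 2), row2→col2 (cost 2)
total = 8 + 2 + 2 = 12

Minimum assignment cost: 12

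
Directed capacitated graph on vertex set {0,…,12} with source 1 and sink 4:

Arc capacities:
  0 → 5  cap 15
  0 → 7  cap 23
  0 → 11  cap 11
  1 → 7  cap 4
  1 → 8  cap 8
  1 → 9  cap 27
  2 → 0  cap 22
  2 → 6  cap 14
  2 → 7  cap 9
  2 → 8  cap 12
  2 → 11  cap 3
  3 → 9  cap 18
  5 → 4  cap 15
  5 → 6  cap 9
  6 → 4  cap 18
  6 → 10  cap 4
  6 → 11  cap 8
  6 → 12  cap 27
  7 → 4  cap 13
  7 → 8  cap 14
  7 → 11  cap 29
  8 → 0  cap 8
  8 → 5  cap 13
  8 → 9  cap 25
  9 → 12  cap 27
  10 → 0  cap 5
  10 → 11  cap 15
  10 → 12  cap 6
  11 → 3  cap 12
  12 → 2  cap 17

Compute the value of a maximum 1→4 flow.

Maximum flow value: 29

augment #1: 1→7→4 bottleneck 4, total now 4
augment #2: 1→8→5→4 bottleneck 8, total now 12
augment #3: 1→9→12→2→6→4 bottleneck 14, total now 26
augment #4: 1→9→12→2→7→4 bottleneck 3, total now 29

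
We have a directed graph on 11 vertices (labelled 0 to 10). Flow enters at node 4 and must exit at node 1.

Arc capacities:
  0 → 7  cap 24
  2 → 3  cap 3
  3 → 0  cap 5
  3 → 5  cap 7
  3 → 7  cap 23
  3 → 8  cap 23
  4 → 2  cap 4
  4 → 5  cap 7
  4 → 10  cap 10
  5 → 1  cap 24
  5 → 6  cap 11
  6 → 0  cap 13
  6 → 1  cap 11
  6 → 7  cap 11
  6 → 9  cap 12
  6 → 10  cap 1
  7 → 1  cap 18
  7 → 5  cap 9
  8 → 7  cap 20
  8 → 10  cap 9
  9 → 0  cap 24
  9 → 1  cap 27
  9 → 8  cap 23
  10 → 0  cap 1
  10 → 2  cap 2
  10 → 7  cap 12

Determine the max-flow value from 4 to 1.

augment #1: 4→5→1 bottleneck 7, total now 7
augment #2: 4→10→7→1 bottleneck 10, total now 17
augment #3: 4→2→3→5→1 bottleneck 3, total now 20

Maximum flow value: 20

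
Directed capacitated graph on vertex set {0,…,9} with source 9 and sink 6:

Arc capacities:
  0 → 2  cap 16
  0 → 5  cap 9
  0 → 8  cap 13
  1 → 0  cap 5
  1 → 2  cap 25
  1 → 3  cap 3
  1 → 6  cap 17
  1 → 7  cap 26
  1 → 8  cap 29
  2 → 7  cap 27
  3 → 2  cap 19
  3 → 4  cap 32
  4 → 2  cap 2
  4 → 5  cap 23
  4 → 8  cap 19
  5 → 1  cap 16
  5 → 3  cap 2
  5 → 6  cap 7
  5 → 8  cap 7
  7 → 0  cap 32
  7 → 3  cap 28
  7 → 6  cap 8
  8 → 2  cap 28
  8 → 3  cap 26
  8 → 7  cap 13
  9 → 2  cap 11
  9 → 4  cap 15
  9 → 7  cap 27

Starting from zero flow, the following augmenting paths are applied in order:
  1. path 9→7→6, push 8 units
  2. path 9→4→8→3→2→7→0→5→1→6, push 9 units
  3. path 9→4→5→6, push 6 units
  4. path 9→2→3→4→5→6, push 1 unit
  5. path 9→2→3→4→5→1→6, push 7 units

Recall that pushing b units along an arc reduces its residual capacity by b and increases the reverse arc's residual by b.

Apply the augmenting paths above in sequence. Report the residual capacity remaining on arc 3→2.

after path 1 (9→7→6, push 8): res(3,2)=19
after path 2 (9→4→8→3→2→7→0→5→1→6, push 9): res(3,2)=10
after path 3 (9→4→5→6, push 6): res(3,2)=10
after path 4 (9→2→3→4→5→6, push 1): res(3,2)=11
after path 5 (9→2→3→4→5→1→6, push 7): res(3,2)=18

Residual capacity of (3,2): 18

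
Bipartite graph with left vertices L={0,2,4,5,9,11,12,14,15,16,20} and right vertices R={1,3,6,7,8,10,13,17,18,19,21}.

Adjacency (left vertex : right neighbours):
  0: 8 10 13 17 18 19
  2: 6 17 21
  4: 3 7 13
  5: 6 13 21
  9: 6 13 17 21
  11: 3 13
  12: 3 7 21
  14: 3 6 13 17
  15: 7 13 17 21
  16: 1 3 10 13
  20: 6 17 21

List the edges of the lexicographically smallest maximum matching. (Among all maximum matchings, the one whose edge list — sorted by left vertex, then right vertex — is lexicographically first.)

|M| = 8 (so the lex-smallest maximum matching has 8 edges)
process left vertices in ascending order; for each, take the smallest-labelled available neighbour that still permits 8 edges overall, or leave it unmatched if none does
lex-smallest matching: {0-8, 2-6, 4-3, 5-13, 9-17, 12-7, 15-21, 16-1}

Lex-smallest maximum matching: {(0,8), (2,6), (4,3), (5,13), (9,17), (12,7), (15,21), (16,1)}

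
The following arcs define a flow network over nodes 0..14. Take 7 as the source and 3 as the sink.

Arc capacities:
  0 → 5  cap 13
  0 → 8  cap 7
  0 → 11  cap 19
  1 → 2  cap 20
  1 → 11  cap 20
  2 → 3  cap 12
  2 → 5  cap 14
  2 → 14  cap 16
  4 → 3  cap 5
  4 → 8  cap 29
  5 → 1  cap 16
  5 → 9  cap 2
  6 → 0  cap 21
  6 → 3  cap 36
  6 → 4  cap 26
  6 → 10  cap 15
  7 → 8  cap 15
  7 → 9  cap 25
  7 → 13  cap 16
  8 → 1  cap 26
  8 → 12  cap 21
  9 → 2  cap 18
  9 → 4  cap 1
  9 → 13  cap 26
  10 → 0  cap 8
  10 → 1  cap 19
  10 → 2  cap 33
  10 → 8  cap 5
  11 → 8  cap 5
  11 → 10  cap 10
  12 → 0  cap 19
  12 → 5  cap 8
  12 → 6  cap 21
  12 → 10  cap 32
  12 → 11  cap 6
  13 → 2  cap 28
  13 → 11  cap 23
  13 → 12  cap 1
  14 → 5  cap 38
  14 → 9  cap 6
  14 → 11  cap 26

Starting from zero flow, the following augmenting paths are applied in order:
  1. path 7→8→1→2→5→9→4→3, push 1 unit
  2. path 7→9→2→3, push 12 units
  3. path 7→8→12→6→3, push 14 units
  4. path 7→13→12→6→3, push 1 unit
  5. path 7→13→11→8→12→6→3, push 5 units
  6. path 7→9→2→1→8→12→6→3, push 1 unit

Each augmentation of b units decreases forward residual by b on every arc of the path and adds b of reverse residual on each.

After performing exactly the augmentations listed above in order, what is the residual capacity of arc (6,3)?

Residual capacity of (6,3): 15

after path 1 (7→8→1→2→5→9→4→3, push 1): res(6,3)=36
after path 2 (7→9→2→3, push 12): res(6,3)=36
after path 3 (7→8→12→6→3, push 14): res(6,3)=22
after path 4 (7→13→12→6→3, push 1): res(6,3)=21
after path 5 (7→13→11→8→12→6→3, push 5): res(6,3)=16
after path 6 (7→9→2→1→8→12→6→3, push 1): res(6,3)=15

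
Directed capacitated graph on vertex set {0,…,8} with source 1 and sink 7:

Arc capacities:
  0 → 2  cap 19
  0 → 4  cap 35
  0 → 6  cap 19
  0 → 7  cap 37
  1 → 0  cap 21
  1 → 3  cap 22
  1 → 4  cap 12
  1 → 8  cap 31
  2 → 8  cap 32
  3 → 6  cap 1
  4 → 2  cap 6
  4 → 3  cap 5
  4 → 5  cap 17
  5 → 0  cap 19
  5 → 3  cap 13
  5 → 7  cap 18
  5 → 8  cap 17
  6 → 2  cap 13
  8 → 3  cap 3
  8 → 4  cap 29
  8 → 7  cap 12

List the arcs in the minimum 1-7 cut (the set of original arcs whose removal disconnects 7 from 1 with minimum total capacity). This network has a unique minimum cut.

Min-cut arcs: {(1,0), (4,5), (8,7)} (total capacity 50)

augment #1: 1→0→7 push 21
augment #2: 1→8→7 push 12
augment #3: 1→4→5→7 push 12
augment #4: 1→8→4→5→7 push 5
max flow = 50; residual-reachable set from 1 gives S-side
cut edges (S→T): {(1,0), (4,5), (8,7)} total cap 50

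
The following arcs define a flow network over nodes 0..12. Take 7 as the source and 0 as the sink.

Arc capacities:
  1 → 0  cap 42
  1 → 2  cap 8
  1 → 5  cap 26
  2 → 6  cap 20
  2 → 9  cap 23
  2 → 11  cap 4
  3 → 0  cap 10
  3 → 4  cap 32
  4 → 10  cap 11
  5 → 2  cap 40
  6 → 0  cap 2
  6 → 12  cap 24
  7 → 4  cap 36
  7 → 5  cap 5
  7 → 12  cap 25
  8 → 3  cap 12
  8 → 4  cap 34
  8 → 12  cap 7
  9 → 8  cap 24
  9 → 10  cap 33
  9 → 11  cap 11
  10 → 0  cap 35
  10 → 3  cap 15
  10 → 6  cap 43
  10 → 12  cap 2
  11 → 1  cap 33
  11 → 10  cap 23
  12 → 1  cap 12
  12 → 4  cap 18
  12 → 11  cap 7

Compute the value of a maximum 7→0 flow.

Maximum flow value: 35

augment #1: 7→4→10→0 bottleneck 11, total now 11
augment #2: 7→12→1→0 bottleneck 12, total now 23
augment #3: 7→5→2→6→0 bottleneck 2, total now 25
augment #4: 7→12→11→1→0 bottleneck 7, total now 32
augment #5: 7→5→2→9→10→0 bottleneck 3, total now 35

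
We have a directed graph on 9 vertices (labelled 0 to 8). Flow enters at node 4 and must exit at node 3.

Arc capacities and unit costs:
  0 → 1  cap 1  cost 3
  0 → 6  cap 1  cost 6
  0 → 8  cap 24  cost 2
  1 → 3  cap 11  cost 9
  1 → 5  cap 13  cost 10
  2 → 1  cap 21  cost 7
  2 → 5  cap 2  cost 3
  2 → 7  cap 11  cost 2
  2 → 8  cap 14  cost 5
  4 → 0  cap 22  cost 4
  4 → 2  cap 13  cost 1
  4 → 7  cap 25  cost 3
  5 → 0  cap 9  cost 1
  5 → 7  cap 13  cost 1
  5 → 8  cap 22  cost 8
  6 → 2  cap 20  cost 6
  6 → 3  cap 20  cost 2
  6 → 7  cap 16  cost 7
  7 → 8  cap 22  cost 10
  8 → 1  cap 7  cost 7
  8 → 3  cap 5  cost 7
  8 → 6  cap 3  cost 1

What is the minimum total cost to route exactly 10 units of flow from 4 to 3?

Minimum cost for 10 units: 120

shortest-cost path #1: 4→0→8→6→3 push 3 @ unit cost 9 (adds 27)
shortest-cost path #2: 4→0→6→3 push 1 @ unit cost 12 (adds 12)
shortest-cost path #3: 4→0→8→3 push 5 @ unit cost 13 (adds 65)
shortest-cost path #4: 4→0→1→3 push 1 @ unit cost 16 (adds 16)
total cost = 120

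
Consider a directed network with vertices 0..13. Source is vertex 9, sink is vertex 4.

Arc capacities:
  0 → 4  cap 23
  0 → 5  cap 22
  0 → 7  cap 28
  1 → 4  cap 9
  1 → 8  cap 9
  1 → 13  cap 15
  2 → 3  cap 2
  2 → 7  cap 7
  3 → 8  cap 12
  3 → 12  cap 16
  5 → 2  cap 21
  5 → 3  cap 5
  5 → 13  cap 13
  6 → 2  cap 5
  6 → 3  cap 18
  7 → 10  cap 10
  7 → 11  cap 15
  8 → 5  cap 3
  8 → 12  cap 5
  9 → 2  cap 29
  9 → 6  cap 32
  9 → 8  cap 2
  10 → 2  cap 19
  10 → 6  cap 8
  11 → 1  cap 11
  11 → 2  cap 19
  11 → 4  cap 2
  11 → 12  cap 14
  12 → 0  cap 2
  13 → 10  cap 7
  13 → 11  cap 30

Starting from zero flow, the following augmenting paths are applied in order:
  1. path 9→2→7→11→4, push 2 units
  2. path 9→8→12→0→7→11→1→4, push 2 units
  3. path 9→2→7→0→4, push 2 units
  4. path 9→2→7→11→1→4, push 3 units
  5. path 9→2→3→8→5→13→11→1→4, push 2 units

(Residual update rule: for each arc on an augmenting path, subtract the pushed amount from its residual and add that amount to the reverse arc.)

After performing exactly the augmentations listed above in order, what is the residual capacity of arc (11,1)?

after path 1 (9→2→7→11→4, push 2): res(11,1)=11
after path 2 (9→8→12→0→7→11→1→4, push 2): res(11,1)=9
after path 3 (9→2→7→0→4, push 2): res(11,1)=9
after path 4 (9→2→7→11→1→4, push 3): res(11,1)=6
after path 5 (9→2→3→8→5→13→11→1→4, push 2): res(11,1)=4

Residual capacity of (11,1): 4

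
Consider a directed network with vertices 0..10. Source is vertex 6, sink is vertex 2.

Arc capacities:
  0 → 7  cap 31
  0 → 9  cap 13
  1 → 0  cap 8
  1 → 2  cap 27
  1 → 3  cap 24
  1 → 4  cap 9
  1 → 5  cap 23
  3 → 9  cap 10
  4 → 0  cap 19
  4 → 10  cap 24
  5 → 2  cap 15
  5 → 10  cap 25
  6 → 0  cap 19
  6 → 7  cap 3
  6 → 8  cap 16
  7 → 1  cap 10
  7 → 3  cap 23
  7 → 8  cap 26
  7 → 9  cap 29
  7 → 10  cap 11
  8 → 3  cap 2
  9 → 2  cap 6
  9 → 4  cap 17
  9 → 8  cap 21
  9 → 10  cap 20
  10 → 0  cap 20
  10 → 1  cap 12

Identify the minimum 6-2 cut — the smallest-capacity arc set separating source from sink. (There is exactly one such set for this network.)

Min-cut arcs: {(6,0), (6,7), (8,3)} (total capacity 24)

augment #1: 6→0→9→2 push 6
augment #2: 6→7→1→2 push 3
augment #3: 6→0→7→1→2 push 7
augment #4: 6→0→7→10→1→2 push 6
augment #5: 6→8→3→9→10→1→2 push 2
max flow = 24; residual-reachable set from 6 gives S-side
cut edges (S→T): {(6,0), (6,7), (8,3)} total cap 24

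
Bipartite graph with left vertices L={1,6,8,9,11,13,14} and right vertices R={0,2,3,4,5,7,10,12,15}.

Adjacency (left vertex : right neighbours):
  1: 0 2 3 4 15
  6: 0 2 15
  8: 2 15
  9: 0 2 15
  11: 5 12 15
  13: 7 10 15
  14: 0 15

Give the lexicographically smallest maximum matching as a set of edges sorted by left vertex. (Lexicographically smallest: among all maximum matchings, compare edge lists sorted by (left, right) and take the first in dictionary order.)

Lex-smallest maximum matching: {(1,3), (6,0), (8,2), (9,15), (11,5), (13,7)}

|M| = 6 (so the lex-smallest maximum matching has 6 edges)
process left vertices in ascending order; for each, take the smallest-labelled available neighbour that still permits 6 edges overall, or leave it unmatched if none does
lex-smallest matching: {1-3, 6-0, 8-2, 9-15, 11-5, 13-7}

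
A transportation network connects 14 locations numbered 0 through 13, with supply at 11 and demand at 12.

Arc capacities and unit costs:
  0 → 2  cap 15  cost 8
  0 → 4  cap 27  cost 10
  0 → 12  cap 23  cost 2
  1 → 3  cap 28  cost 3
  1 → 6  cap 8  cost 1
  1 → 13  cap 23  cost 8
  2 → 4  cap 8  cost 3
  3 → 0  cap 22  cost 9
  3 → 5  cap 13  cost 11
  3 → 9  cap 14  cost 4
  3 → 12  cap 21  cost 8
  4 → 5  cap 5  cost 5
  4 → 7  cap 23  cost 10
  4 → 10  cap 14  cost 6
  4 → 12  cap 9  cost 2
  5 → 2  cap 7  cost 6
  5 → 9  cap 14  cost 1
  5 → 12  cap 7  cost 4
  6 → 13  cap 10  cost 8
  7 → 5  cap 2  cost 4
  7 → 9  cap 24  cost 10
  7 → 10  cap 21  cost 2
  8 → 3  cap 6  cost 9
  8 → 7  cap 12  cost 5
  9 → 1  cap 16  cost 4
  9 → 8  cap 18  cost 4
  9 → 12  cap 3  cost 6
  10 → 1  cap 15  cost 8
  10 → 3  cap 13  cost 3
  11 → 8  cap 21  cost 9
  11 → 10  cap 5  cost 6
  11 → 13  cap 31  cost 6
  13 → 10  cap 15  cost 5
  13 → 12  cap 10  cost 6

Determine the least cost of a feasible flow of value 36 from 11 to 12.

Minimum cost for 36 units: 731

shortest-cost path #1: 11→13→12 push 10 @ unit cost 12 (adds 120)
shortest-cost path #2: 11→10→3→12 push 5 @ unit cost 17 (adds 85)
shortest-cost path #3: 11→13→10→3→12 push 8 @ unit cost 22 (adds 176)
shortest-cost path #4: 11→8→7→5→12 push 2 @ unit cost 22 (adds 44)
shortest-cost path #5: 11→8→3→12 push 6 @ unit cost 26 (adds 156)
shortest-cost path #6: 11→13→10→1→3→12 push 2 @ unit cost 30 (adds 60)
shortest-cost path #7: 11→8→7→9→12 push 3 @ unit cost 30 (adds 90)
total cost = 731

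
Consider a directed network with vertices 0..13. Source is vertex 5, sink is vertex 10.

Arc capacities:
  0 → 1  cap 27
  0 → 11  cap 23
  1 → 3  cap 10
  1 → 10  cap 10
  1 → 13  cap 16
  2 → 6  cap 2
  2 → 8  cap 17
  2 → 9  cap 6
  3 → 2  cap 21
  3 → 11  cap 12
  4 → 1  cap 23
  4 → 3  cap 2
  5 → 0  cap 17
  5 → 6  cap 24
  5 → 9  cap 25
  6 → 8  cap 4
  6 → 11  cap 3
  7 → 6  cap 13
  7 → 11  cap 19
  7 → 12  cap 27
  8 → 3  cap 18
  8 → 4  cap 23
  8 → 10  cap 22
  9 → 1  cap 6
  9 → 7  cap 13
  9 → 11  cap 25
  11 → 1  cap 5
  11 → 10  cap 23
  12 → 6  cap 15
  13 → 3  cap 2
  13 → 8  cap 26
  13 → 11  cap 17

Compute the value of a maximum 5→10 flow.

augment #1: 5→0→1→10 bottleneck 10, total now 10
augment #2: 5→0→11→10 bottleneck 7, total now 17
augment #3: 5→6→8→10 bottleneck 4, total now 21
augment #4: 5→6→11→10 bottleneck 3, total now 24
augment #5: 5→9→11→10 bottleneck 13, total now 37
augment #6: 5→9→1→13→8→10 bottleneck 6, total now 43
augment #7: 5→9→11→1→13→8→10 bottleneck 5, total now 48
augment #8: 5→9→11→0→1→13→8→10 bottleneck 1, total now 49

Maximum flow value: 49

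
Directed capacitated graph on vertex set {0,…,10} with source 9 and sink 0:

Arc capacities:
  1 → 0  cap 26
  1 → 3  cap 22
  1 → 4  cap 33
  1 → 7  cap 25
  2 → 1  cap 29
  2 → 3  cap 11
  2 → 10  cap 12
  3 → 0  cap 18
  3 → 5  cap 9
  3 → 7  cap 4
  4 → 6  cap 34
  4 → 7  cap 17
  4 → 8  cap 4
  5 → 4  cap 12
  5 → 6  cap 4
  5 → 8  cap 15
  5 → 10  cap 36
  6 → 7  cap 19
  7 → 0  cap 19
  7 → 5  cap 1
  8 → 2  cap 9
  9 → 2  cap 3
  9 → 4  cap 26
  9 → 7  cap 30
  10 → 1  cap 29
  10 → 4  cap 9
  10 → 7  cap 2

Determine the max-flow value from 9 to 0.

augment #1: 9→7→0 bottleneck 19, total now 19
augment #2: 9→2→1→0 bottleneck 3, total now 22
augment #3: 9→4→8→2→1→0 bottleneck 4, total now 26
augment #4: 9→7→5→10→1→0 bottleneck 1, total now 27

Maximum flow value: 27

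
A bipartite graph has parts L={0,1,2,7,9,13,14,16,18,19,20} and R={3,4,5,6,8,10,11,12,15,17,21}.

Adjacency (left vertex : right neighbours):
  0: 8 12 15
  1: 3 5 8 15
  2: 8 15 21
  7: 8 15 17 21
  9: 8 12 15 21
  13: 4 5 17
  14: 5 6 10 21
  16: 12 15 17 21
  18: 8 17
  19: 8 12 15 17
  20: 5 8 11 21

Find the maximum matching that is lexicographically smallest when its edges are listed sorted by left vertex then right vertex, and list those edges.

Lex-smallest maximum matching: {(0,8), (1,3), (2,15), (7,17), (9,12), (13,4), (14,5), (16,21), (20,11)}

|M| = 9 (so the lex-smallest maximum matching has 9 edges)
process left vertices in ascending order; for each, take the smallest-labelled available neighbour that still permits 9 edges overall, or leave it unmatched if none does
lex-smallest matching: {0-8, 1-3, 2-15, 7-17, 9-12, 13-4, 14-5, 16-21, 20-11}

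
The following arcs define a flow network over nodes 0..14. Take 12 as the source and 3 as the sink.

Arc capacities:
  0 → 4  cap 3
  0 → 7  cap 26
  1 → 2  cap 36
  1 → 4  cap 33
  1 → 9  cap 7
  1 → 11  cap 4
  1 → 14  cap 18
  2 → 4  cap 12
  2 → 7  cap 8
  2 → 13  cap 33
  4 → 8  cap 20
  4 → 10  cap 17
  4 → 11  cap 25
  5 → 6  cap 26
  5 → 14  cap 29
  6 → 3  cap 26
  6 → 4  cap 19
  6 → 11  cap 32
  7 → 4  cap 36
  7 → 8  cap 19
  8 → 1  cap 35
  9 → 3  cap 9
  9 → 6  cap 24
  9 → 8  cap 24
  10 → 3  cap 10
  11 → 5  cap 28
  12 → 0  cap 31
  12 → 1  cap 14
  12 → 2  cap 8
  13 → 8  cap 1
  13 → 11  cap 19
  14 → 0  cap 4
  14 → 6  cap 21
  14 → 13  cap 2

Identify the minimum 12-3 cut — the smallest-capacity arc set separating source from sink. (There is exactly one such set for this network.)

Min-cut arcs: {(1,9), (6,3), (10,3)} (total capacity 43)

augment #1: 12→1→9→3 push 7
augment #2: 12→0→4→10→3 push 3
augment #3: 12→1→4→10→3 push 7
augment #4: 12→2→4→1→14→6→3 push 7
augment #5: 12→2→4→11→5→6→3 push 1
augment #6: 12→0→7→4→11→5→6→3 push 18
max flow = 43; residual-reachable set from 12 gives S-side
cut edges (S→T): {(1,9), (6,3), (10,3)} total cap 43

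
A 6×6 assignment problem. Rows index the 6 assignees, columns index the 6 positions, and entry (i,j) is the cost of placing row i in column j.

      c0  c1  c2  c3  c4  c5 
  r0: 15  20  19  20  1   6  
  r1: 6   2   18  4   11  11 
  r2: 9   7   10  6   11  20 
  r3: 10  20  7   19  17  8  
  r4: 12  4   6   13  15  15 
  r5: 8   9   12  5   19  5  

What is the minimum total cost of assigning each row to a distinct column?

Minimum assignment cost: 29

optimal assignment: row0→col4 (cost 1), row1→col0 (cost 6), row2→col3 (cost 6), row3→col2 (cost 7), row4→col1 (cost 4), row5→col5 (cost 5)
total = 1 + 6 + 6 + 7 + 4 + 5 = 29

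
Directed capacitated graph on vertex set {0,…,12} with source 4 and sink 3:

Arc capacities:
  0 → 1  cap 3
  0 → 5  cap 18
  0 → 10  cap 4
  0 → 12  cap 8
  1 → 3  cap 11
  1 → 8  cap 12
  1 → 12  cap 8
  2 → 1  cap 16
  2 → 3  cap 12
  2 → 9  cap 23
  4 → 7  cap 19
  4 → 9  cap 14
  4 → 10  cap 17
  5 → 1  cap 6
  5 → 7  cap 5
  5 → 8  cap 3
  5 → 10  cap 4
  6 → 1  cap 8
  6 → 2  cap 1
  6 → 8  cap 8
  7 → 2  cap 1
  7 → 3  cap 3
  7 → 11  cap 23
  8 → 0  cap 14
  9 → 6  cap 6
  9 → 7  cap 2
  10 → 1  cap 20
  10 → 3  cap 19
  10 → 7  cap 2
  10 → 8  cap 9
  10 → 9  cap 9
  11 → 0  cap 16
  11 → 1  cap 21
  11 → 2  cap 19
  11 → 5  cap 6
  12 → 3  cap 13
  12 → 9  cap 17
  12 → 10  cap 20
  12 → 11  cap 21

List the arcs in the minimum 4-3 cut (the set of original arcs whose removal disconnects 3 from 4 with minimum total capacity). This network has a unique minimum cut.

Min-cut arcs: {(4,7), (4,10), (9,6), (9,7)} (total capacity 44)

augment #1: 4→7→3 push 3
augment #2: 4→10→3 push 17
augment #3: 4→7→2→3 push 1
augment #4: 4→7→11→1→3 push 11
augment #5: 4→7→11→2→3 push 4
augment #6: 4→9→6→2→3 push 1
augment #7: 4→9→6→1→12→3 push 5
augment #8: 4→9→7→11→2→3 push 2
max flow = 44; residual-reachable set from 4 gives S-side
cut edges (S→T): {(4,7), (4,10), (9,6), (9,7)} total cap 44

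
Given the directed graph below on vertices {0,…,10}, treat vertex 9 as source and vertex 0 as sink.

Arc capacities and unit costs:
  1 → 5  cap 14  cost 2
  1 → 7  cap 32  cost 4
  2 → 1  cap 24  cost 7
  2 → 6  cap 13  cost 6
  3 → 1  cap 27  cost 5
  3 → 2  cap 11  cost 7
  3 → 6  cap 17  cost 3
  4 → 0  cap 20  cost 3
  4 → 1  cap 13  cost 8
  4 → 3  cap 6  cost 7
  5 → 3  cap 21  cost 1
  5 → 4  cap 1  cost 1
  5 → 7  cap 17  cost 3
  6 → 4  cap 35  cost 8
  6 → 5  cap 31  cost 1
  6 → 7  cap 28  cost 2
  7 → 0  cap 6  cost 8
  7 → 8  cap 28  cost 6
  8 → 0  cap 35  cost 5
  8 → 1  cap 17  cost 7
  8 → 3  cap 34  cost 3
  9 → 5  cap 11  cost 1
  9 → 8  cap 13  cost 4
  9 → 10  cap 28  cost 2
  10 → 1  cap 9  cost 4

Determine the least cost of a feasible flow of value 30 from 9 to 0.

Minimum cost for 30 units: 380

shortest-cost path #1: 9→5→4→0 push 1 @ unit cost 5 (adds 5)
shortest-cost path #2: 9→8→0 push 13 @ unit cost 9 (adds 117)
shortest-cost path #3: 9→5→7→0 push 6 @ unit cost 12 (adds 72)
shortest-cost path #4: 9→5→7→8→0 push 4 @ unit cost 15 (adds 60)
shortest-cost path #5: 9→10→1→7→8→0 push 6 @ unit cost 21 (adds 126)
total cost = 380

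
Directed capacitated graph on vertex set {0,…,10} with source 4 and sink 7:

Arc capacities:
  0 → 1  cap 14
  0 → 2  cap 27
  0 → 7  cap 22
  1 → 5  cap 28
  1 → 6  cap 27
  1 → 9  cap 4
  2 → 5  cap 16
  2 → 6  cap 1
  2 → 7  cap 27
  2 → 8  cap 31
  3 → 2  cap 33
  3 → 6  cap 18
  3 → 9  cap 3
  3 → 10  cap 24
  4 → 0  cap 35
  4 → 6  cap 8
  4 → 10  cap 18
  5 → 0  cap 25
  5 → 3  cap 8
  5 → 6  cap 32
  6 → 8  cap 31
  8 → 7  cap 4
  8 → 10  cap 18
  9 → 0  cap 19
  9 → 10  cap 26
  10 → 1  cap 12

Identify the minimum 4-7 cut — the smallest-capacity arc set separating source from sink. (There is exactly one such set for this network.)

Min-cut arcs: {(4,0), (8,7), (10,1)} (total capacity 51)

augment #1: 4→0→7 push 22
augment #2: 4→0→2→7 push 13
augment #3: 4→6→8→7 push 4
augment #4: 4→10→1→5→0→2→7 push 12
max flow = 51; residual-reachable set from 4 gives S-side
cut edges (S→T): {(4,0), (8,7), (10,1)} total cap 51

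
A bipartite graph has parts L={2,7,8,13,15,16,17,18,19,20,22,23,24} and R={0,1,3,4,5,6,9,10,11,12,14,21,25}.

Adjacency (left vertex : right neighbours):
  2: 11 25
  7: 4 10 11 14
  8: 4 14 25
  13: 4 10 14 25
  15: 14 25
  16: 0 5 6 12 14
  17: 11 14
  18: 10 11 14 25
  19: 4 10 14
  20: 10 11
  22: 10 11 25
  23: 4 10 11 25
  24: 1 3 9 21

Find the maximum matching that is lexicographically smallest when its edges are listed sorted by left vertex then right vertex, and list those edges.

Lex-smallest maximum matching: {(2,11), (7,4), (8,14), (13,10), (15,25), (16,0), (24,1)}

|M| = 7 (so the lex-smallest maximum matching has 7 edges)
process left vertices in ascending order; for each, take the smallest-labelled available neighbour that still permits 7 edges overall, or leave it unmatched if none does
lex-smallest matching: {2-11, 7-4, 8-14, 13-10, 15-25, 16-0, 24-1}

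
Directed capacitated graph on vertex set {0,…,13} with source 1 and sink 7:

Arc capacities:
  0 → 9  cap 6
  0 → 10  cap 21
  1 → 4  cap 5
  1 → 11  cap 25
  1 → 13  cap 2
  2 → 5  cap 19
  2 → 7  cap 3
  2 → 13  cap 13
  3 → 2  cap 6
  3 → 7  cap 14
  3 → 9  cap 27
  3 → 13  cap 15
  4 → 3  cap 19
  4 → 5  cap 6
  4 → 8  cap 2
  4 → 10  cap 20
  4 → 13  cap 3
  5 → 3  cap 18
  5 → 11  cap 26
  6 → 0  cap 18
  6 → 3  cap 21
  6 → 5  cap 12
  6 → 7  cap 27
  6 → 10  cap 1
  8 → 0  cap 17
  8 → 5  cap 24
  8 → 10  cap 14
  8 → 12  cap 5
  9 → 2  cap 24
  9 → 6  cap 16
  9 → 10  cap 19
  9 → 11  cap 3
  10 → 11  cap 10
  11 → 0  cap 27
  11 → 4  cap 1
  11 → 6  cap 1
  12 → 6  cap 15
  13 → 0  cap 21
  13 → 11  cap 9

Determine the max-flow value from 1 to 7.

augment #1: 1→4→3→7 bottleneck 5, total now 5
augment #2: 1→11→6→7 bottleneck 1, total now 6
augment #3: 1→11→4→3→7 bottleneck 1, total now 7
augment #4: 1→11→0→9→2→7 bottleneck 3, total now 10
augment #5: 1→11→0→9→6→7 bottleneck 3, total now 13

Maximum flow value: 13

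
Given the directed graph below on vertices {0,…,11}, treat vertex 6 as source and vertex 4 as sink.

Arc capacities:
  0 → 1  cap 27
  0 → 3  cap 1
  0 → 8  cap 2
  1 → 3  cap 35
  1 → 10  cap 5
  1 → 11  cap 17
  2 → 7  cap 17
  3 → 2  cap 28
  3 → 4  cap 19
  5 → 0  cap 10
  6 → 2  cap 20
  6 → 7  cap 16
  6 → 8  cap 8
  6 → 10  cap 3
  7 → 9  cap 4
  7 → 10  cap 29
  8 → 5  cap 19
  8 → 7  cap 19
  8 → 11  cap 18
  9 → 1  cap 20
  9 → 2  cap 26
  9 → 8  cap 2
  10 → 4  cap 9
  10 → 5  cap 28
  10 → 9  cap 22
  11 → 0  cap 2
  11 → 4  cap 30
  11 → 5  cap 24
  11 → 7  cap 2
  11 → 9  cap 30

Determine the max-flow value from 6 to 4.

augment #1: 6→10→4 bottleneck 3, total now 3
augment #2: 6→7→10→4 bottleneck 6, total now 9
augment #3: 6→8→11→4 bottleneck 8, total now 17
augment #4: 6→7→9→1→3→4 bottleneck 4, total now 21
augment #5: 6→7→10→5→0→3→4 bottleneck 1, total now 22
augment #6: 6→7→10→9→1→3→4 bottleneck 5, total now 27
augment #7: 6→2→7→10→9→1→3→4 bottleneck 9, total now 36
augment #8: 6→2→7→10→9→1→11→4 bottleneck 2, total now 38
augment #9: 6→2→7→10→9→8→11→4 bottleneck 2, total now 40
augment #10: 6→2→7→10→5→0→1→11→4 bottleneck 4, total now 44

Maximum flow value: 44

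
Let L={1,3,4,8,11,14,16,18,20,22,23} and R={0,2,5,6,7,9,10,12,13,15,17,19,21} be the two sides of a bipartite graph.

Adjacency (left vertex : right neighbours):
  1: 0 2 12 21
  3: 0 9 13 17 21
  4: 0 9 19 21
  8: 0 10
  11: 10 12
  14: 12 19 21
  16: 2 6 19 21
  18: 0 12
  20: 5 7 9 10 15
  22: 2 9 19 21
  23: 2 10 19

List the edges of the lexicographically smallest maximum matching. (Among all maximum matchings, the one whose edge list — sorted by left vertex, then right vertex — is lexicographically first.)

|M| = 10 (so the lex-smallest maximum matching has 10 edges)
process left vertices in ascending order; for each, take the smallest-labelled available neighbour that still permits 10 edges overall, or leave it unmatched if none does
lex-smallest matching: {1-0, 3-13, 4-9, 8-10, 11-12, 14-19, 16-6, 20-5, 22-21, 23-2}

Lex-smallest maximum matching: {(1,0), (3,13), (4,9), (8,10), (11,12), (14,19), (16,6), (20,5), (22,21), (23,2)}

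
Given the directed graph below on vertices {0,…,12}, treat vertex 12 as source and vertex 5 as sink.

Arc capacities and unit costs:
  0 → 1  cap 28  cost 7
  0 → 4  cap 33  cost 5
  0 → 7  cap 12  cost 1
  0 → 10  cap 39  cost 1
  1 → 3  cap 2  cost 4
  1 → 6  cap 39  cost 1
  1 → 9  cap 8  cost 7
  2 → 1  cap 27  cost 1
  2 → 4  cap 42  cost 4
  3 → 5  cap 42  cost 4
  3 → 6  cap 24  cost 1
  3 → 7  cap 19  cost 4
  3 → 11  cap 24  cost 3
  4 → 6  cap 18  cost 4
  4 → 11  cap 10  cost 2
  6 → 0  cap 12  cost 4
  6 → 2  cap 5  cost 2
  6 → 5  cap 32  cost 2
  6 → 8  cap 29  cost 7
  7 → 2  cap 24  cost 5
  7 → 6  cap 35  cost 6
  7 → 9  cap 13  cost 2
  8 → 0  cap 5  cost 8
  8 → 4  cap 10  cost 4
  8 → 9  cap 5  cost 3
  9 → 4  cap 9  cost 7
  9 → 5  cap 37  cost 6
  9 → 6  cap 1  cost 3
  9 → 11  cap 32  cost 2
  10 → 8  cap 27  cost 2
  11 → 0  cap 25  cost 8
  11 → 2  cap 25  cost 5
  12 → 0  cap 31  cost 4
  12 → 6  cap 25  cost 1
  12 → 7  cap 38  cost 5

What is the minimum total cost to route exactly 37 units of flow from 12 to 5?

Minimum cost for 37 units: 230

shortest-cost path #1: 12→6→5 push 25 @ unit cost 3 (adds 75)
shortest-cost path #2: 12→7→9→6→5 push 1 @ unit cost 12 (adds 12)
shortest-cost path #3: 12→7→9→5 push 11 @ unit cost 13 (adds 143)
total cost = 230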